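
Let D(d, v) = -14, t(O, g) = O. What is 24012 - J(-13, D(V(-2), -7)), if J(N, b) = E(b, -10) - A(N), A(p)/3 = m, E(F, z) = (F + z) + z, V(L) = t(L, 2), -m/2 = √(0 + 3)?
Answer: 24046 - 6*√3 ≈ 24036.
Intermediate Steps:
m = -2*√3 (m = -2*√(0 + 3) = -2*√3 ≈ -3.4641)
V(L) = L
E(F, z) = F + 2*z
A(p) = -6*√3 (A(p) = 3*(-2*√3) = -6*√3)
J(N, b) = -20 + b + 6*√3 (J(N, b) = (b + 2*(-10)) - (-6)*√3 = (b - 20) + 6*√3 = (-20 + b) + 6*√3 = -20 + b + 6*√3)
24012 - J(-13, D(V(-2), -7)) = 24012 - (-20 - 14 + 6*√3) = 24012 - (-34 + 6*√3) = 24012 + (34 - 6*√3) = 24046 - 6*√3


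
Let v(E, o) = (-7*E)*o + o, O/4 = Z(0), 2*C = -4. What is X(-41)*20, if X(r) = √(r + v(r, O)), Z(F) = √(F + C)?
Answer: 20*√(-41 + 1152*I*√2) ≈ 563.68 + 578.05*I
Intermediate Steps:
C = -2 (C = (½)*(-4) = -2)
Z(F) = √(-2 + F) (Z(F) = √(F - 2) = √(-2 + F))
O = 4*I*√2 (O = 4*√(-2 + 0) = 4*√(-2) = 4*(I*√2) = 4*I*√2 ≈ 5.6569*I)
v(E, o) = o - 7*E*o (v(E, o) = -7*E*o + o = o - 7*E*o)
X(r) = √(r + 4*I*√2*(1 - 7*r)) (X(r) = √(r + (4*I*√2)*(1 - 7*r)) = √(r + 4*I*√2*(1 - 7*r)))
X(-41)*20 = √(-41 - 4*I*√2*(-1 + 7*(-41)))*20 = √(-41 - 4*I*√2*(-1 - 287))*20 = √(-41 - 4*I*√2*(-288))*20 = √(-41 + 1152*I*√2)*20 = 20*√(-41 + 1152*I*√2)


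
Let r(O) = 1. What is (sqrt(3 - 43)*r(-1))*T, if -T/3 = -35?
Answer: 210*I*sqrt(10) ≈ 664.08*I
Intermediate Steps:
T = 105 (T = -3*(-35) = 105)
(sqrt(3 - 43)*r(-1))*T = (sqrt(3 - 43)*1)*105 = (sqrt(-40)*1)*105 = ((2*I*sqrt(10))*1)*105 = (2*I*sqrt(10))*105 = 210*I*sqrt(10)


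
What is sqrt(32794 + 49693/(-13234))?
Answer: sqrt(5742842727102)/13234 ≈ 181.08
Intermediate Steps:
sqrt(32794 + 49693/(-13234)) = sqrt(32794 + 49693*(-1/13234)) = sqrt(32794 - 49693/13234) = sqrt(433946103/13234) = sqrt(5742842727102)/13234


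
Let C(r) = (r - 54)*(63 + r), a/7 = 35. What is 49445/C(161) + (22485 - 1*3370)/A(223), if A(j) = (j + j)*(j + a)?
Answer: 1347338035/625349088 ≈ 2.1545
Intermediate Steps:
a = 245 (a = 7*35 = 245)
A(j) = 2*j*(245 + j) (A(j) = (j + j)*(j + 245) = (2*j)*(245 + j) = 2*j*(245 + j))
C(r) = (-54 + r)*(63 + r)
49445/C(161) + (22485 - 1*3370)/A(223) = 49445/(-3402 + 161² + 9*161) + (22485 - 1*3370)/((2*223*(245 + 223))) = 49445/(-3402 + 25921 + 1449) + (22485 - 3370)/((2*223*468)) = 49445/23968 + 19115/208728 = 1347338035/625349088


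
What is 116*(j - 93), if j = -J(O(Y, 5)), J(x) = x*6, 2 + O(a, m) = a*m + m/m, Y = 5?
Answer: -27492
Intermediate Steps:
O(a, m) = -1 + a*m (O(a, m) = -2 + (a*m + m/m) = -2 + (a*m + 1) = -2 + (1 + a*m) = -1 + a*m)
J(x) = 6*x
j = -144 (j = -6*(-1 + 5*5) = -6*(-1 + 25) = -6*24 = -1*144 = -144)
116*(j - 93) = 116*(-144 - 93) = 116*(-237) = -27492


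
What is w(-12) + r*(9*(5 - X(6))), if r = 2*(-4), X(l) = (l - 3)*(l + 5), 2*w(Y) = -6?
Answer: 2013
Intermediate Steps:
w(Y) = -3 (w(Y) = (½)*(-6) = -3)
X(l) = (-3 + l)*(5 + l)
r = -8
w(-12) + r*(9*(5 - X(6))) = -3 - 72*(5 - (-15 + 6² + 2*6)) = -3 - 72*(5 - (-15 + 36 + 12)) = -3 - 72*(5 - 1*33) = -3 - 72*(5 - 33) = -3 - 72*(-28) = -3 - 8*(-252) = -3 + 2016 = 2013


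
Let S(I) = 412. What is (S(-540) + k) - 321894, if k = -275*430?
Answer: -439732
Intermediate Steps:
k = -118250
(S(-540) + k) - 321894 = (412 - 118250) - 321894 = -117838 - 321894 = -439732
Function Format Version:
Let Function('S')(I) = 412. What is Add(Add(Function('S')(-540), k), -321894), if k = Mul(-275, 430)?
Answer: -439732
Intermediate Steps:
k = -118250
Add(Add(Function('S')(-540), k), -321894) = Add(Add(412, -118250), -321894) = Add(-117838, -321894) = -439732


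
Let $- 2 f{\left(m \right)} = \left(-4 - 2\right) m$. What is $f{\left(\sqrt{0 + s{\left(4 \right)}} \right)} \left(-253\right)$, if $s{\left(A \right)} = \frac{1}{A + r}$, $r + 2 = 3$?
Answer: $- \frac{759 \sqrt{5}}{5} \approx -339.44$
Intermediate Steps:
$r = 1$ ($r = -2 + 3 = 1$)
$s{\left(A \right)} = \frac{1}{1 + A}$ ($s{\left(A \right)} = \frac{1}{A + 1} = \frac{1}{1 + A}$)
$f{\left(m \right)} = 3 m$ ($f{\left(m \right)} = - \frac{\left(-4 - 2\right) m}{2} = - \frac{\left(-6\right) m}{2} = 3 m$)
$f{\left(\sqrt{0 + s{\left(4 \right)}} \right)} \left(-253\right) = 3 \sqrt{0 + \frac{1}{1 + 4}} \left(-253\right) = 3 \sqrt{0 + \frac{1}{5}} \left(-253\right) = \frac{3}{\sqrt{5}} \left(-253\right) = 3 \frac{\sqrt{5}}{5} \left(-253\right) = \frac{3 \sqrt{5}}{5} \left(-253\right) = - \frac{759 \sqrt{5}}{5}$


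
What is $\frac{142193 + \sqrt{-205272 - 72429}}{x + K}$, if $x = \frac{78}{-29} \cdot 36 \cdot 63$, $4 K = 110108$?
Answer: $\frac{4123597}{621379} + \frac{29 i \sqrt{277701}}{621379} \approx 6.6362 + 0.024594 i$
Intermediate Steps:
$K = 27527$ ($K = \frac{1}{4} \cdot 110108 = 27527$)
$x = - \frac{176904}{29}$ ($x = 78 \left(- \frac{1}{29}\right) 36 \cdot 63 = \left(- \frac{78}{29}\right) 36 \cdot 63 = \left(- \frac{2808}{29}\right) 63 = - \frac{176904}{29} \approx -6100.1$)
$\frac{142193 + \sqrt{-205272 - 72429}}{x + K} = \frac{142193 + \sqrt{-205272 - 72429}}{- \frac{176904}{29} + 27527} = \frac{142193 + \sqrt{-277701}}{\frac{621379}{29}} = \left(142193 + i \sqrt{277701}\right) \frac{29}{621379} = \frac{4123597}{621379} + \frac{29 i \sqrt{277701}}{621379}$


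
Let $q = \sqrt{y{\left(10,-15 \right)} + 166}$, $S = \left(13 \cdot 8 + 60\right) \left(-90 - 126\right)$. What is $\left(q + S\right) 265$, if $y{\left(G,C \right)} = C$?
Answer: $-9387360 + 265 \sqrt{151} \approx -9.3841 \cdot 10^{6}$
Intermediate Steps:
$S = -35424$ ($S = \left(104 + 60\right) \left(-216\right) = 164 \left(-216\right) = -35424$)
$q = \sqrt{151}$ ($q = \sqrt{-15 + 166} = \sqrt{151} \approx 12.288$)
$\left(q + S\right) 265 = \left(\sqrt{151} - 35424\right) 265 = \left(-35424 + \sqrt{151}\right) 265 = -9387360 + 265 \sqrt{151}$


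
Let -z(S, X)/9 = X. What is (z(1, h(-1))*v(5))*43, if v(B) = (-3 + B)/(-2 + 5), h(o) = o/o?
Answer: -258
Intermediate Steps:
h(o) = 1
z(S, X) = -9*X
v(B) = -1 + B/3 (v(B) = (-3 + B)/3 = (-3 + B)*(⅓) = -1 + B/3)
(z(1, h(-1))*v(5))*43 = ((-9*1)*(-1 + (⅓)*5))*43 = -9*(-1 + 5/3)*43 = -9*⅔*43 = -6*43 = -258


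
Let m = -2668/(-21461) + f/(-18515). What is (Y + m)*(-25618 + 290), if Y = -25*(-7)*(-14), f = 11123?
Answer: 3523116946268432/56764345 ≈ 6.2066e+7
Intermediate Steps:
Y = -2450 (Y = 175*(-14) = -2450)
m = -27044669/56764345 (m = -2668/(-21461) + 11123/(-18515) = -2668*(-1/21461) + 11123*(-1/18515) = 2668/21461 - 1589/2645 = -27044669/56764345 ≈ -0.47644)
(Y + m)*(-25618 + 290) = (-2450 - 27044669/56764345)*(-25618 + 290) = -139099689919/56764345*(-25328) = 3523116946268432/56764345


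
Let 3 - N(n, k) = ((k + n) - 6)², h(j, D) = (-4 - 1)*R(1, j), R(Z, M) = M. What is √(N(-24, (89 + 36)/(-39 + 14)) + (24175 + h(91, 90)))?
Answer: √22498 ≈ 149.99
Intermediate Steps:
h(j, D) = -5*j (h(j, D) = (-4 - 1)*j = -5*j)
N(n, k) = 3 - (-6 + k + n)² (N(n, k) = 3 - ((k + n) - 6)² = 3 - (-6 + k + n)²)
√(N(-24, (89 + 36)/(-39 + 14)) + (24175 + h(91, 90))) = √((3 - (-6 + (89 + 36)/(-39 + 14) - 24)²) + (24175 - 5*91)) = √((3 - (-6 + 125/(-25) - 24)²) + (24175 - 455)) = √((3 - (-6 + 125*(-1/25) - 24)²) + 23720) = √((3 - (-6 - 5 - 24)²) + 23720) = √((3 - 1*(-35)²) + 23720) = √((3 - 1*1225) + 23720) = √((3 - 1225) + 23720) = √(-1222 + 23720) = √22498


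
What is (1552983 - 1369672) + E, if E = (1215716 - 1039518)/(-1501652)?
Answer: 137634576787/750826 ≈ 1.8331e+5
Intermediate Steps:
E = -88099/750826 (E = 176198*(-1/1501652) = -88099/750826 ≈ -0.11734)
(1552983 - 1369672) + E = (1552983 - 1369672) - 88099/750826 = 183311 - 88099/750826 = 137634576787/750826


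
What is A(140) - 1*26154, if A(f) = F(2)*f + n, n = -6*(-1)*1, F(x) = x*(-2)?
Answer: -26708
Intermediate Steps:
F(x) = -2*x
n = 6 (n = 6*1 = 6)
A(f) = 6 - 4*f (A(f) = (-2*2)*f + 6 = -4*f + 6 = 6 - 4*f)
A(140) - 1*26154 = (6 - 4*140) - 1*26154 = (6 - 560) - 26154 = -554 - 26154 = -26708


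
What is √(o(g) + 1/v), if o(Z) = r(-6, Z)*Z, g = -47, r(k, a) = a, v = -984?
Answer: √534719130/492 ≈ 47.000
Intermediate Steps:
o(Z) = Z² (o(Z) = Z*Z = Z²)
√(o(g) + 1/v) = √((-47)² + 1/(-984)) = √(2209 - 1/984) = √(2173655/984) = √534719130/492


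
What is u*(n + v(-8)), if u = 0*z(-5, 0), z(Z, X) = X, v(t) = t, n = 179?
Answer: 0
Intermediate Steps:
u = 0 (u = 0*0 = 0)
u*(n + v(-8)) = 0*(179 - 8) = 0*171 = 0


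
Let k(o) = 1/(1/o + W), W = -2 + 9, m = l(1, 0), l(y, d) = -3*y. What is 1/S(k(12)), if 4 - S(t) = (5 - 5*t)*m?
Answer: 17/287 ≈ 0.059233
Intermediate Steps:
m = -3 (m = -3*1 = -3)
W = 7
k(o) = 1/(7 + 1/o) (k(o) = 1/(1/o + 7) = 1/(7 + 1/o))
S(t) = 19 - 15*t (S(t) = 4 - (5 - 5*t)*(-3) = 4 - (-15 + 15*t) = 4 + (15 - 15*t) = 19 - 15*t)
1/S(k(12)) = 1/(19 - 180/(1 + 7*12)) = 1/(19 - 180/(1 + 84)) = 1/(19 - 180/85) = 1/(19 - 15*12/85) = 1/(19 - 36/17) = 1/(287/17) = 17/287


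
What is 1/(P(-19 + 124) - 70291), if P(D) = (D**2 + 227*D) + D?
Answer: -1/35326 ≈ -2.8308e-5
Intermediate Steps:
P(D) = D**2 + 228*D
1/(P(-19 + 124) - 70291) = 1/((-19 + 124)*(228 + (-19 + 124)) - 70291) = 1/(105*(228 + 105) - 70291) = 1/(105*333 - 70291) = 1/(34965 - 70291) = 1/(-35326) = -1/35326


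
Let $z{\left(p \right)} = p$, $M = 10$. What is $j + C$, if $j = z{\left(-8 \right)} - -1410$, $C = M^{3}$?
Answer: $2402$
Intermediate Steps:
$C = 1000$ ($C = 10^{3} = 1000$)
$j = 1402$ ($j = -8 - -1410 = -8 + 1410 = 1402$)
$j + C = 1402 + 1000 = 2402$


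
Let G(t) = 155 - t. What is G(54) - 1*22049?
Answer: -21948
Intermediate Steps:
G(54) - 1*22049 = (155 - 1*54) - 1*22049 = (155 - 54) - 22049 = 101 - 22049 = -21948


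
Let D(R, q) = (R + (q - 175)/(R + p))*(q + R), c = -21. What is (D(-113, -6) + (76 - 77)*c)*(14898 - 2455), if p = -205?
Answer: 53023169255/318 ≈ 1.6674e+8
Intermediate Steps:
D(R, q) = (R + q)*(R + (-175 + q)/(-205 + R)) (D(R, q) = (R + (q - 175)/(R - 205))*(q + R) = (R + (-175 + q)/(-205 + R))*(R + q) = (R + q)*(R + (-175 + q)/(-205 + R)))
(D(-113, -6) + (76 - 77)*c)*(14898 - 2455) = (((-113)³ + (-6)² - 205*(-113)² - 175*(-113) - 175*(-6) - 6*(-113)² - 204*(-113)*(-6))/(-205 - 113) + (76 - 77)*(-21))*(14898 - 2455) = ((-1442897 + 36 - 205*12769 + 19775 + 1050 - 6*12769 - 138312)/(-318) - 1*(-21))*12443 = (-(-1442897 + 36 - 2617645 + 19775 + 1050 - 76614 - 138312)/318 + 21)*12443 = (-1/318*(-4254607) + 21)*12443 = (4254607/318 + 21)*12443 = (4261285/318)*12443 = 53023169255/318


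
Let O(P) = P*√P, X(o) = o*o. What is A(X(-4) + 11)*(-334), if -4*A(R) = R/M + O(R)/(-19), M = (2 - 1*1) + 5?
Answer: 1503/4 - 13527*√3/38 ≈ -240.81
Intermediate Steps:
M = 6 (M = (2 - 1) + 5 = 1 + 5 = 6)
X(o) = o²
O(P) = P^(3/2)
A(R) = -R/24 + R^(3/2)/76 (A(R) = -(R/6 + R^(3/2)/(-19))/4 = -(R*(⅙) + R^(3/2)*(-1/19))/4 = -(R/6 - R^(3/2)/19)/4 = -(-R^(3/2)/19 + R/6)/4 = -R/24 + R^(3/2)/76)
A(X(-4) + 11)*(-334) = (-((-4)² + 11)/24 + ((-4)² + 11)^(3/2)/76)*(-334) = (-(16 + 11)/24 + (16 + 11)^(3/2)/76)*(-334) = (-1/24*27 + 27^(3/2)/76)*(-334) = (-9/8 + (81*√3)/76)*(-334) = (-9/8 + 81*√3/76)*(-334) = 1503/4 - 13527*√3/38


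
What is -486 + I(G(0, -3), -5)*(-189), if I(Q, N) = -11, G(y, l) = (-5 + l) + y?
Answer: 1593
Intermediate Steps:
G(y, l) = -5 + l + y
-486 + I(G(0, -3), -5)*(-189) = -486 - 11*(-189) = -486 + 2079 = 1593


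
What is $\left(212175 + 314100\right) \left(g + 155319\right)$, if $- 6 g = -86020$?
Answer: $89285535975$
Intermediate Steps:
$g = \frac{43010}{3}$ ($g = \left(- \frac{1}{6}\right) \left(-86020\right) = \frac{43010}{3} \approx 14337.0$)
$\left(212175 + 314100\right) \left(g + 155319\right) = \left(212175 + 314100\right) \left(\frac{43010}{3} + 155319\right) = 526275 \cdot \frac{508967}{3} = 89285535975$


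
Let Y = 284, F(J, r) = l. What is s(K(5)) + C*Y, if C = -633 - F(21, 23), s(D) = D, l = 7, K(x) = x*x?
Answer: -181735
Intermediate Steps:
K(x) = x²
F(J, r) = 7
C = -640 (C = -633 - 1*7 = -633 - 7 = -640)
s(K(5)) + C*Y = 5² - 640*284 = 25 - 181760 = -181735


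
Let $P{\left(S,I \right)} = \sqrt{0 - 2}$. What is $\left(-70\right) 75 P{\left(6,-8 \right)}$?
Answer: $- 5250 i \sqrt{2} \approx - 7424.6 i$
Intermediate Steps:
$P{\left(S,I \right)} = i \sqrt{2}$ ($P{\left(S,I \right)} = \sqrt{-2} = i \sqrt{2}$)
$\left(-70\right) 75 P{\left(6,-8 \right)} = \left(-70\right) 75 i \sqrt{2} = - 5250 i \sqrt{2}$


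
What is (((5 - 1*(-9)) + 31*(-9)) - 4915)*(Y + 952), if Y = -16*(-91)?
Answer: -12473440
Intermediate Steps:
Y = 1456
(((5 - 1*(-9)) + 31*(-9)) - 4915)*(Y + 952) = (((5 - 1*(-9)) + 31*(-9)) - 4915)*(1456 + 952) = (((5 + 9) - 279) - 4915)*2408 = ((14 - 279) - 4915)*2408 = (-265 - 4915)*2408 = -5180*2408 = -12473440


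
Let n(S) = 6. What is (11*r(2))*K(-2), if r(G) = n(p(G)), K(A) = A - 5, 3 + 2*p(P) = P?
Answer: -462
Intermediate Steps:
p(P) = -3/2 + P/2
K(A) = -5 + A
r(G) = 6
(11*r(2))*K(-2) = (11*6)*(-5 - 2) = 66*(-7) = -462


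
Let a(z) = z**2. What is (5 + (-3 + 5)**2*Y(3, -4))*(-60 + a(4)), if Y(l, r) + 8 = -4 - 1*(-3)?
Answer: 1364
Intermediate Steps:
Y(l, r) = -9 (Y(l, r) = -8 + (-4 - 1*(-3)) = -8 + (-4 + 3) = -8 - 1 = -9)
(5 + (-3 + 5)**2*Y(3, -4))*(-60 + a(4)) = (5 + (-3 + 5)**2*(-9))*(-60 + 4**2) = (5 + 2**2*(-9))*(-60 + 16) = (5 + 4*(-9))*(-44) = (5 - 36)*(-44) = -31*(-44) = 1364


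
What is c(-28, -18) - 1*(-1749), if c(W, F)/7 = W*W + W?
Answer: 7041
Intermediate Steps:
c(W, F) = 7*W + 7*W² (c(W, F) = 7*(W*W + W) = 7*(W² + W) = 7*(W + W²) = 7*W + 7*W²)
c(-28, -18) - 1*(-1749) = 7*(-28)*(1 - 28) - 1*(-1749) = 7*(-28)*(-27) + 1749 = 5292 + 1749 = 7041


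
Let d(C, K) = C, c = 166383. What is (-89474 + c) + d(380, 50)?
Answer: 77289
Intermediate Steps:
(-89474 + c) + d(380, 50) = (-89474 + 166383) + 380 = 76909 + 380 = 77289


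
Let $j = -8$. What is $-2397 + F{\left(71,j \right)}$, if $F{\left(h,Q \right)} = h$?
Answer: $-2326$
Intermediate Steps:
$-2397 + F{\left(71,j \right)} = -2397 + 71 = -2326$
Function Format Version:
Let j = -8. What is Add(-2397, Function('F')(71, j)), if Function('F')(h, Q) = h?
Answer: -2326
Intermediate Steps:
Add(-2397, Function('F')(71, j)) = Add(-2397, 71) = -2326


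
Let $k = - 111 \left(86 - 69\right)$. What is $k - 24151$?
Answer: $-26038$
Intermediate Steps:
$k = -1887$ ($k = \left(-111\right) 17 = -1887$)
$k - 24151 = -1887 - 24151 = -26038$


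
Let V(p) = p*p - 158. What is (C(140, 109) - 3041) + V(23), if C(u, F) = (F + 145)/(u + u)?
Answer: -373673/140 ≈ -2669.1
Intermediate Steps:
C(u, F) = (145 + F)/(2*u) (C(u, F) = (145 + F)/((2*u)) = (145 + F)*(1/(2*u)) = (145 + F)/(2*u))
V(p) = -158 + p² (V(p) = p² - 158 = -158 + p²)
(C(140, 109) - 3041) + V(23) = ((½)*(145 + 109)/140 - 3041) + (-158 + 23²) = ((½)*(1/140)*254 - 3041) + (-158 + 529) = (127/140 - 3041) + 371 = -425613/140 + 371 = -373673/140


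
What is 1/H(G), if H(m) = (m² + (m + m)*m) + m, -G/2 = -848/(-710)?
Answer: 126025/1856272 ≈ 0.067891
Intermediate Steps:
G = -848/355 (G = -(-1696)/(-710) = -(-1696)*(-1)/710 = -2*424/355 = -848/355 ≈ -2.3887)
H(m) = m + 3*m² (H(m) = (m² + (2*m)*m) + m = (m² + 2*m²) + m = 3*m² + m = m + 3*m²)
1/H(G) = 1/(-848*(1 + 3*(-848/355))/355) = 1/(-848*(1 - 2544/355)/355) = 1/(-848/355*(-2189/355)) = 1/(1856272/126025) = 126025/1856272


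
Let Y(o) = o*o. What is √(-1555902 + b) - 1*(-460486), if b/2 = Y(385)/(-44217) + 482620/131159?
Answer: 460486 + 2*I*√5029866443177960457682/113714853 ≈ 4.6049e+5 + 1247.4*I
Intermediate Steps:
Y(o) = o²
b = 3797931530/5799457503 (b = 2*(385²/(-44217) + 482620/131159) = 2*(148225*(-1/44217) + 482620*(1/131159)) = 2*(-148225/44217 + 482620/131159) = 2*(1898965765/5799457503) = 3797931530/5799457503 ≈ 0.65488)
√(-1555902 + b) - 1*(-460486) = √(-1555902 + 3797931530/5799457503) - 1*(-460486) = √(-9023383729901176/5799457503) + 460486 = 2*I*√5029866443177960457682/113714853 + 460486 = 460486 + 2*I*√5029866443177960457682/113714853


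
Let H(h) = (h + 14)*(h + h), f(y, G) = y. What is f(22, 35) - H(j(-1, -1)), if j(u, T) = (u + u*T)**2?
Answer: 22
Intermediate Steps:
j(u, T) = (u + T*u)**2
H(h) = 2*h*(14 + h) (H(h) = (14 + h)*(2*h) = 2*h*(14 + h))
f(22, 35) - H(j(-1, -1)) = 22 - 2*(-1)**2*(1 - 1)**2*(14 + (-1)**2*(1 - 1)**2) = 22 - 2*1*0**2*(14 + 1*0**2) = 22 - 2*1*0*(14 + 1*0) = 22 - 2*0*(14 + 0) = 22 - 2*0*14 = 22 - 1*0 = 22 + 0 = 22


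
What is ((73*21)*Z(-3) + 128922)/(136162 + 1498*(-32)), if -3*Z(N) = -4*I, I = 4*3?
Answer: 2475/1423 ≈ 1.7393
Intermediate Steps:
I = 12
Z(N) = 16 (Z(N) = -(-4)*12/3 = -⅓*(-48) = 16)
((73*21)*Z(-3) + 128922)/(136162 + 1498*(-32)) = ((73*21)*16 + 128922)/(136162 + 1498*(-32)) = (1533*16 + 128922)/(136162 - 47936) = (24528 + 128922)/88226 = 153450*(1/88226) = 2475/1423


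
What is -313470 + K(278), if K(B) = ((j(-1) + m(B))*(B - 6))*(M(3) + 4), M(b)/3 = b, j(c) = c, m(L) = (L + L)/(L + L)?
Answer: -313470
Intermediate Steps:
m(L) = 1 (m(L) = (2*L)/((2*L)) = (2*L)*(1/(2*L)) = 1)
M(b) = 3*b
K(B) = 0 (K(B) = ((-1 + 1)*(B - 6))*(3*3 + 4) = (0*(-6 + B))*(9 + 4) = 0*13 = 0)
-313470 + K(278) = -313470 + 0 = -313470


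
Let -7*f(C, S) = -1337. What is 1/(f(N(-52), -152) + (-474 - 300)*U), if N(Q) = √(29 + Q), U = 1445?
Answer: -1/1118239 ≈ -8.9426e-7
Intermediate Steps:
f(C, S) = 191 (f(C, S) = -⅐*(-1337) = 191)
1/(f(N(-52), -152) + (-474 - 300)*U) = 1/(191 + (-474 - 300)*1445) = 1/(191 - 774*1445) = 1/(191 - 1118430) = 1/(-1118239) = -1/1118239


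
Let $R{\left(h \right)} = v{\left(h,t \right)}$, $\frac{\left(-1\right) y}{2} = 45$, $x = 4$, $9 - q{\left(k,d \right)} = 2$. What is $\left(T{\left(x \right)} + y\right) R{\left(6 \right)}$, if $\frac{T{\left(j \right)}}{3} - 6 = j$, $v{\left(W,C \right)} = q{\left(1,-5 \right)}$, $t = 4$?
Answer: $-420$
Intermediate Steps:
$q{\left(k,d \right)} = 7$ ($q{\left(k,d \right)} = 9 - 2 = 7$)
$v{\left(W,C \right)} = 7$
$T{\left(j \right)} = 18 + 3 j$
$y = -90$ ($y = \left(-2\right) 45 = -90$)
$R{\left(h \right)} = 7$
$\left(T{\left(x \right)} + y\right) R{\left(6 \right)} = \left(\left(18 + 3 \cdot 4\right) - 90\right) 7 = \left(\left(18 + 12\right) - 90\right) 7 = \left(30 - 90\right) 7 = \left(-60\right) 7 = -420$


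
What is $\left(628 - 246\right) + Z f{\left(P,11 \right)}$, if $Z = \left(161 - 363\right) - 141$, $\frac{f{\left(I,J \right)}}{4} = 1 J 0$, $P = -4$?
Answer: $382$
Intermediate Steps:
$f{\left(I,J \right)} = 0$ ($f{\left(I,J \right)} = 4 \cdot 1 J 0 = 4 J 0 = 4 \cdot 0 = 0$)
$Z = -343$ ($Z = \left(161 - 363\right) - 141 = -202 - 141 = -343$)
$\left(628 - 246\right) + Z f{\left(P,11 \right)} = \left(628 - 246\right) - 0 = \left(628 - 246\right) + 0 = 382 + 0 = 382$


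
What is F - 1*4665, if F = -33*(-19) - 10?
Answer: -4048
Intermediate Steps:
F = 617 (F = 627 - 10 = 617)
F - 1*4665 = 617 - 1*4665 = 617 - 4665 = -4048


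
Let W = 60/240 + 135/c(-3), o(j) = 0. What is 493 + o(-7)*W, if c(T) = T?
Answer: 493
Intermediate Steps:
W = -179/4 (W = 60/240 + 135/(-3) = 60*(1/240) + 135*(-⅓) = ¼ - 45 = -179/4 ≈ -44.750)
493 + o(-7)*W = 493 + 0*(-179/4) = 493 + 0 = 493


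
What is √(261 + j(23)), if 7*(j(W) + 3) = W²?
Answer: √16345/7 ≈ 18.264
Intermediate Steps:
j(W) = -3 + W²/7
√(261 + j(23)) = √(261 + (-3 + (⅐)*23²)) = √(261 + (-3 + (⅐)*529)) = √(261 + (-3 + 529/7)) = √(261 + 508/7) = √(2335/7) = √16345/7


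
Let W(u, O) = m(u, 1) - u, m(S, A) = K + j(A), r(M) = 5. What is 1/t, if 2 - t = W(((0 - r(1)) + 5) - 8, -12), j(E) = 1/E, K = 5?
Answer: -1/12 ≈ -0.083333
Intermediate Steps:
m(S, A) = 5 + 1/A
W(u, O) = 6 - u (W(u, O) = (5 + 1/1) - u = (5 + 1) - u = 6 - u)
t = -12 (t = 2 - (6 - (((0 - 1*5) + 5) - 8)) = 2 - (6 - (((0 - 5) + 5) - 8)) = 2 - (6 - ((-5 + 5) - 8)) = 2 - (6 - (0 - 8)) = 2 - (6 - 1*(-8)) = 2 - (6 + 8) = 2 - 1*14 = 2 - 14 = -12)
1/t = 1/(-12) = -1/12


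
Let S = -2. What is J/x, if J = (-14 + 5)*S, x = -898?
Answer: -9/449 ≈ -0.020045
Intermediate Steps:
J = 18 (J = (-14 + 5)*(-2) = -9*(-2) = 18)
J/x = 18/(-898) = 18*(-1/898) = -9/449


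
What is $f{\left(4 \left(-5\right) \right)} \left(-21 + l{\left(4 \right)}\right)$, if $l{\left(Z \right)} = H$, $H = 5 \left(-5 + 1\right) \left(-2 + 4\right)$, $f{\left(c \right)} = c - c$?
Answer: $0$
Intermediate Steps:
$f{\left(c \right)} = 0$
$H = -40$ ($H = 5 \left(\left(-4\right) 2\right) = 5 \left(-8\right) = -40$)
$l{\left(Z \right)} = -40$
$f{\left(4 \left(-5\right) \right)} \left(-21 + l{\left(4 \right)}\right) = 0 \left(-21 - 40\right) = 0 \left(-61\right) = 0$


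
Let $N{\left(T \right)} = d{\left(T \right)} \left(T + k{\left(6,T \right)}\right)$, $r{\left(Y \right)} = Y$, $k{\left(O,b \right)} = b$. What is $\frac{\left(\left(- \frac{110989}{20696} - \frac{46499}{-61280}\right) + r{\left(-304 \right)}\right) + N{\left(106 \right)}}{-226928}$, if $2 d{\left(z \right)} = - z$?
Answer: $\frac{1830181777227}{35975204462080} \approx 0.050873$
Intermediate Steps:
$d{\left(z \right)} = - \frac{z}{2}$ ($d{\left(z \right)} = \frac{\left(-1\right) z}{2} = - \frac{z}{2}$)
$N{\left(T \right)} = - T^{2}$ ($N{\left(T \right)} = - \frac{T}{2} \left(T + T\right) = - \frac{T}{2} \cdot 2 T = - T^{2}$)
$\frac{\left(\left(- \frac{110989}{20696} - \frac{46499}{-61280}\right) + r{\left(-304 \right)}\right) + N{\left(106 \right)}}{-226928} = \frac{\left(\left(- \frac{110989}{20696} - \frac{46499}{-61280}\right) - 304\right) - 106^{2}}{-226928} = \left(\left(\left(\left(-110989\right) \frac{1}{20696} - - \frac{46499}{61280}\right) - 304\right) - 11236\right) \left(- \frac{1}{226928}\right) = \left(\left(\left(- \frac{110989}{20696} + \frac{46499}{61280}\right) - 304\right) - 11236\right) \left(- \frac{1}{226928}\right) = \left(\left(- \frac{729882827}{158531360} - 304\right) - 11236\right) \left(- \frac{1}{226928}\right) = \left(- \frac{48923416267}{158531360} - 11236\right) \left(- \frac{1}{226928}\right) = \left(- \frac{1830181777227}{158531360}\right) \left(- \frac{1}{226928}\right) = \frac{1830181777227}{35975204462080}$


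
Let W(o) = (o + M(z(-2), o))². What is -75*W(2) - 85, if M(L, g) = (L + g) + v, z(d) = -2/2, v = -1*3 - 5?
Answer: -1960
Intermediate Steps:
v = -8 (v = -3 - 5 = -8)
z(d) = -1 (z(d) = -2*½ = -1)
M(L, g) = -8 + L + g (M(L, g) = (L + g) - 8 = -8 + L + g)
W(o) = (-9 + 2*o)² (W(o) = (o + (-8 - 1 + o))² = (o + (-9 + o))² = (-9 + 2*o)²)
-75*W(2) - 85 = -75*(-9 + 2*2)² - 85 = -75*(-9 + 4)² - 85 = -75*(-5)² - 85 = -75*25 - 85 = -1875 - 85 = -1960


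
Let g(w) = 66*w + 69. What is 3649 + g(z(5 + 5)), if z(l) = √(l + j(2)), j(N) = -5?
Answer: 3718 + 66*√5 ≈ 3865.6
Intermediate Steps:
z(l) = √(-5 + l) (z(l) = √(l - 5) = √(-5 + l))
g(w) = 69 + 66*w
3649 + g(z(5 + 5)) = 3649 + (69 + 66*√(-5 + (5 + 5))) = 3649 + (69 + 66*√(-5 + 10)) = 3649 + (69 + 66*√5) = 3718 + 66*√5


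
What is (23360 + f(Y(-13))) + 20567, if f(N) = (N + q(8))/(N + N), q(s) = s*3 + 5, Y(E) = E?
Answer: 571043/13 ≈ 43926.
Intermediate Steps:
q(s) = 5 + 3*s (q(s) = 3*s + 5 = 5 + 3*s)
f(N) = (29 + N)/(2*N) (f(N) = (N + (5 + 3*8))/(N + N) = (N + (5 + 24))/((2*N)) = (N + 29)*(1/(2*N)) = (29 + N)*(1/(2*N)) = (29 + N)/(2*N))
(23360 + f(Y(-13))) + 20567 = (23360 + (½)*(29 - 13)/(-13)) + 20567 = (23360 + (½)*(-1/13)*16) + 20567 = (23360 - 8/13) + 20567 = 303672/13 + 20567 = 571043/13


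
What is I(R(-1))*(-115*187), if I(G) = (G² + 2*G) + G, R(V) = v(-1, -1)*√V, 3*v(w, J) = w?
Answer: 21505/9 + 21505*I ≈ 2389.4 + 21505.0*I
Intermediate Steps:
v(w, J) = w/3
R(V) = -√V/3 (R(V) = ((⅓)*(-1))*√V = -√V/3)
I(G) = G² + 3*G
I(R(-1))*(-115*187) = ((-I/3)*(3 - I/3))*(-115*187) = ((-I/3)*(3 - I/3))*(-21505) = -I*(3 - I/3)/3*(-21505) = 21505*I*(3 - I/3)/3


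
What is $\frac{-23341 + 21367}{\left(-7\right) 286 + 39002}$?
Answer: $- \frac{987}{18500} \approx -0.053351$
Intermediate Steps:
$\frac{-23341 + 21367}{\left(-7\right) 286 + 39002} = - \frac{1974}{-2002 + 39002} = - \frac{1974}{37000} = \left(-1974\right) \frac{1}{37000} = - \frac{987}{18500}$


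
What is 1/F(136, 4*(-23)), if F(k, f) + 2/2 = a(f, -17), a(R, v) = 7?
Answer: ⅙ ≈ 0.16667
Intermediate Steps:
F(k, f) = 6 (F(k, f) = -1 + 7 = 6)
1/F(136, 4*(-23)) = 1/6 = ⅙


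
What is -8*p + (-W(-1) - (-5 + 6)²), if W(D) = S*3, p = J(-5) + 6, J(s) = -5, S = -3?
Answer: 0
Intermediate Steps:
p = 1 (p = -5 + 6 = 1)
W(D) = -9 (W(D) = -3*3 = -9)
-8*p + (-W(-1) - (-5 + 6)²) = -8*1 + (-1*(-9) - (-5 + 6)²) = -8 + (9 - 1*1²) = -8 + (9 - 1*1) = -8 + (9 - 1) = -8 + 8 = 0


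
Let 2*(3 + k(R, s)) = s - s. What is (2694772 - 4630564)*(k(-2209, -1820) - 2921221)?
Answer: 5654882049408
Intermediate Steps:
k(R, s) = -3 (k(R, s) = -3 + (s - s)/2 = -3 + (½)*0 = -3 + 0 = -3)
(2694772 - 4630564)*(k(-2209, -1820) - 2921221) = (2694772 - 4630564)*(-3 - 2921221) = -1935792*(-2921224) = 5654882049408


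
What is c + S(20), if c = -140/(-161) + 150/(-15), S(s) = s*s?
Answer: 8990/23 ≈ 390.87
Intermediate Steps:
S(s) = s**2
c = -210/23 (c = -140*(-1/161) + 150*(-1/15) = 20/23 - 10 = -210/23 ≈ -9.1304)
c + S(20) = -210/23 + 20**2 = -210/23 + 400 = 8990/23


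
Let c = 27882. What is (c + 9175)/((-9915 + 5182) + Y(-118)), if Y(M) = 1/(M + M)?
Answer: -8745452/1116989 ≈ -7.8295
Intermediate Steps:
Y(M) = 1/(2*M)
(c + 9175)/((-9915 + 5182) + Y(-118)) = (27882 + 9175)/((-9915 + 5182) + (½)/(-118)) = 37057/(-4733 + (½)*(-1/118)) = 37057/(-4733 - 1/236) = 37057/(-1116989/236) = 37057*(-236/1116989) = -8745452/1116989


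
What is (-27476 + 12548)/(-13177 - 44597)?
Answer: 2488/9629 ≈ 0.25839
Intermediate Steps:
(-27476 + 12548)/(-13177 - 44597) = -14928/(-57774) = -14928*(-1/57774) = 2488/9629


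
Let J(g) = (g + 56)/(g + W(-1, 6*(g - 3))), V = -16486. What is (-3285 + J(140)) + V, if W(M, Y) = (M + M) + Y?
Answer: -4744991/240 ≈ -19771.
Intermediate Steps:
W(M, Y) = Y + 2*M (W(M, Y) = 2*M + Y = Y + 2*M)
J(g) = (56 + g)/(-20 + 7*g) (J(g) = (g + 56)/(g + (6*(g - 3) + 2*(-1))) = (56 + g)/(g + (6*(-3 + g) - 2)) = (56 + g)/(g + ((-18 + 6*g) - 2)) = (56 + g)/(g + (-20 + 6*g)) = (56 + g)/(-20 + 7*g))
(-3285 + J(140)) + V = (-3285 + (56 + 140)/(-20 + 7*140)) - 16486 = (-3285 + 196/(-20 + 980)) - 16486 = (-3285 + 196/960) - 16486 = (-3285 + (1/960)*196) - 16486 = (-3285 + 49/240) - 16486 = -788351/240 - 16486 = -4744991/240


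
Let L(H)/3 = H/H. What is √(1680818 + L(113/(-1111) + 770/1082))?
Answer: √1680821 ≈ 1296.5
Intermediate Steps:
L(H) = 3 (L(H) = 3*(H/H) = 3*1 = 3)
√(1680818 + L(113/(-1111) + 770/1082)) = √(1680818 + 3) = √1680821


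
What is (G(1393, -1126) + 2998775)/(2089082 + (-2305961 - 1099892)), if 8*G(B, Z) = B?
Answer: -23991593/10534168 ≈ -2.2775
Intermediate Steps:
G(B, Z) = B/8
(G(1393, -1126) + 2998775)/(2089082 + (-2305961 - 1099892)) = ((1/8)*1393 + 2998775)/(2089082 + (-2305961 - 1099892)) = (1393/8 + 2998775)/(2089082 - 3405853) = (23991593/8)/(-1316771) = (23991593/8)*(-1/1316771) = -23991593/10534168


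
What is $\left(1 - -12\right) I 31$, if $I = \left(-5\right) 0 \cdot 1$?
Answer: $0$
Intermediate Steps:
$I = 0$ ($I = 0 \cdot 1 = 0$)
$\left(1 - -12\right) I 31 = \left(1 - -12\right) 0 \cdot 31 = \left(1 + 12\right) 0 \cdot 31 = 13 \cdot 0 \cdot 31 = 0 \cdot 31 = 0$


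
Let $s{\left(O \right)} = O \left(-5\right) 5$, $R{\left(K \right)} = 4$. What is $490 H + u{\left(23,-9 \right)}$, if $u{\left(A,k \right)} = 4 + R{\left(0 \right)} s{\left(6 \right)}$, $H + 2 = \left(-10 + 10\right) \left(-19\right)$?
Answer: $-1576$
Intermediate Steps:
$H = -2$ ($H = -2 + \left(-10 + 10\right) \left(-19\right) = -2 + 0 \left(-19\right) = -2 + 0 = -2$)
$s{\left(O \right)} = - 25 O$ ($s{\left(O \right)} = - 5 O 5 = - 25 O$)
$u{\left(A,k \right)} = -596$ ($u{\left(A,k \right)} = 4 + 4 \left(\left(-25\right) 6\right) = 4 + 4 \left(-150\right) = 4 - 600 = -596$)
$490 H + u{\left(23,-9 \right)} = 490 \left(-2\right) - 596 = -980 - 596 = -1576$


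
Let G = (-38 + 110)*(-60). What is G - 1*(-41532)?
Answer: 37212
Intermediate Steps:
G = -4320 (G = 72*(-60) = -4320)
G - 1*(-41532) = -4320 - 1*(-41532) = -4320 + 41532 = 37212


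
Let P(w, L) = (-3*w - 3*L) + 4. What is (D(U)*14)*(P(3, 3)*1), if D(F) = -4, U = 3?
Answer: 784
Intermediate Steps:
P(w, L) = 4 - 3*L - 3*w (P(w, L) = (-3*L - 3*w) + 4 = 4 - 3*L - 3*w)
(D(U)*14)*(P(3, 3)*1) = (-4*14)*((4 - 3*3 - 3*3)*1) = -56*(4 - 9 - 9) = -(-784) = -56*(-14) = 784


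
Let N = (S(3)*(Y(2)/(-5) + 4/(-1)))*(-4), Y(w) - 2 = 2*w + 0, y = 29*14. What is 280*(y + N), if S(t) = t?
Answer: 131152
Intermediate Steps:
y = 406
Y(w) = 2 + 2*w (Y(w) = 2 + (2*w + 0) = 2 + 2*w)
N = 312/5 (N = (3*((2 + 2*2)/(-5) + 4/(-1)))*(-4) = (3*((2 + 4)*(-1/5) + 4*(-1)))*(-4) = (3*(6*(-1/5) - 4))*(-4) = (3*(-6/5 - 4))*(-4) = (3*(-26/5))*(-4) = -78/5*(-4) = 312/5 ≈ 62.400)
280*(y + N) = 280*(406 + 312/5) = 280*(2342/5) = 131152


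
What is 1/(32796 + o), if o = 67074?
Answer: 1/99870 ≈ 1.0013e-5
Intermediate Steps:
1/(32796 + o) = 1/(32796 + 67074) = 1/99870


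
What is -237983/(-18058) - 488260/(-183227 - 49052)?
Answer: 64095452337/4194494182 ≈ 15.281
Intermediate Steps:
-237983/(-18058) - 488260/(-183227 - 49052) = -237983*(-1/18058) - 488260/(-232279) = 237983/18058 - 488260*(-1/232279) = 237983/18058 + 488260/232279 = 64095452337/4194494182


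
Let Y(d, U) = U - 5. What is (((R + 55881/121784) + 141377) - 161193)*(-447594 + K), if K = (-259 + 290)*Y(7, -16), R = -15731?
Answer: 1940452590207915/121784 ≈ 1.5934e+10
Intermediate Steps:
Y(d, U) = -5 + U
K = -651 (K = (-259 + 290)*(-5 - 16) = 31*(-21) = -651)
(((R + 55881/121784) + 141377) - 161193)*(-447594 + K) = (((-15731 + 55881/121784) + 141377) - 161193)*(-447594 - 651) = (((-15731 + 55881*(1/121784)) + 141377) - 161193)*(-448245) = (((-15731 + 55881/121784) + 141377) - 161193)*(-448245) = ((-1915728223/121784 + 141377) - 161193)*(-448245) = (15301728345/121784 - 161193)*(-448245) = -4328999967/121784*(-448245) = 1940452590207915/121784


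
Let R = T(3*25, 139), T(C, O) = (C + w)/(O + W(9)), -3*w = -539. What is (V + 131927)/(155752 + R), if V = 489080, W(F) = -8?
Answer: 244055751/61211300 ≈ 3.9871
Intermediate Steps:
w = 539/3 (w = -⅓*(-539) = 539/3 ≈ 179.67)
T(C, O) = (539/3 + C)/(-8 + O) (T(C, O) = (C + 539/3)/(O - 8) = (539/3 + C)/(-8 + O))
R = 764/393 (R = (539/3 + 3*25)/(-8 + 139) = (539/3 + 75)/131 = (1/131)*(764/3) = 764/393 ≈ 1.9440)
(V + 131927)/(155752 + R) = (489080 + 131927)/(155752 + 764/393) = 621007/(61211300/393) = 621007*(393/61211300) = 244055751/61211300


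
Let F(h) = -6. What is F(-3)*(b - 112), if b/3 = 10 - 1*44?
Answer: 1284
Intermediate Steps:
b = -102 (b = 3*(10 - 1*44) = 3*(10 - 44) = 3*(-34) = -102)
F(-3)*(b - 112) = -6*(-102 - 112) = -6*(-214) = 1284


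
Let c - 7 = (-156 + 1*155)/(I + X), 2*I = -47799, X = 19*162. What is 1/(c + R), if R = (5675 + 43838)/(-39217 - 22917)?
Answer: 3914442/24281963 ≈ 0.16121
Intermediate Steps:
X = 3078
I = -47799/2 (I = (½)*(-47799) = -47799/2 ≈ -23900.)
R = -49513/62134 (R = 49513/(-62134) = 49513*(-1/62134) = -49513/62134 ≈ -0.79687)
c = 291503/41643 (c = 7 + (-156 + 1*155)/(-47799/2 + 3078) = 7 + (-156 + 155)/(-41643/2) = 7 - 1*(-2/41643) = 7 + 2/41643 = 291503/41643 ≈ 7.0000)
1/(c + R) = 1/(291503/41643 - 49513/62134) = 1/(24281963/3914442) = 3914442/24281963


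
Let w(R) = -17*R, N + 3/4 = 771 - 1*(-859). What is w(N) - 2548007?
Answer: -10302817/4 ≈ -2.5757e+6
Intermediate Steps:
N = 6517/4 (N = -3/4 + (771 - 1*(-859)) = -3/4 + (771 + 859) = -3/4 + 1630 = 6517/4 ≈ 1629.3)
w(N) - 2548007 = -17*6517/4 - 2548007 = -110789/4 - 2548007 = -10302817/4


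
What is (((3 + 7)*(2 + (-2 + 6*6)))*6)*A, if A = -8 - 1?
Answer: -19440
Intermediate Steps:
A = -9
(((3 + 7)*(2 + (-2 + 6*6)))*6)*A = (((3 + 7)*(2 + (-2 + 6*6)))*6)*(-9) = ((10*(2 + (-2 + 36)))*6)*(-9) = ((10*(2 + 34))*6)*(-9) = ((10*36)*6)*(-9) = (360*6)*(-9) = 2160*(-9) = -19440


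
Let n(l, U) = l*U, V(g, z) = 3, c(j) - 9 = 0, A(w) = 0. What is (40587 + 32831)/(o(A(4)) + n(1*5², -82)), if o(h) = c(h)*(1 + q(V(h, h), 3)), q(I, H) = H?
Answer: -36709/1007 ≈ -36.454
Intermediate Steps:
c(j) = 9 (c(j) = 9 + 0 = 9)
o(h) = 36 (o(h) = 9*(1 + 3) = 9*4 = 36)
n(l, U) = U*l
(40587 + 32831)/(o(A(4)) + n(1*5², -82)) = (40587 + 32831)/(36 - 82*5²) = 73418/(36 - 82*25) = 73418/(36 - 2050) = 73418/(-2014) = 73418*(-1/2014) = -36709/1007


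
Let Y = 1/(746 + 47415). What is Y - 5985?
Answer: -288243584/48161 ≈ -5985.0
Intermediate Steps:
Y = 1/48161 ≈ 2.0764e-5
Y - 5985 = 1/48161 - 5985 = -288243584/48161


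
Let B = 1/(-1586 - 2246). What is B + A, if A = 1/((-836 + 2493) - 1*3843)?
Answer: -3009/4188376 ≈ -0.00071842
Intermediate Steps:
A = -1/2186 (A = 1/(1657 - 3843) = 1/(-2186) = -1/2186 ≈ -0.00045746)
B = -1/3832 (B = 1/(-3832) = -1/3832 ≈ -0.00026096)
B + A = -1/3832 - 1/2186 = -3009/4188376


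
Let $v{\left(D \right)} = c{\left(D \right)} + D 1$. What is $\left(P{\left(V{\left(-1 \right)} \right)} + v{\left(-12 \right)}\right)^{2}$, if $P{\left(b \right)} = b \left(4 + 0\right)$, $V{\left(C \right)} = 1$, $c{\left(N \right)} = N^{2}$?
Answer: $18496$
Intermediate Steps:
$P{\left(b \right)} = 4 b$ ($P{\left(b \right)} = b 4 = 4 b$)
$v{\left(D \right)} = D + D^{2}$ ($v{\left(D \right)} = D^{2} + D 1 = D^{2} + D = D + D^{2}$)
$\left(P{\left(V{\left(-1 \right)} \right)} + v{\left(-12 \right)}\right)^{2} = \left(4 \cdot 1 - 12 \left(1 - 12\right)\right)^{2} = \left(4 - -132\right)^{2} = \left(4 + 132\right)^{2} = 136^{2} = 18496$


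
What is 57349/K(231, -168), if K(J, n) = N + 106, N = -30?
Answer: 57349/76 ≈ 754.59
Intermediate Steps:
K(J, n) = 76 (K(J, n) = -30 + 106 = 76)
57349/K(231, -168) = 57349/76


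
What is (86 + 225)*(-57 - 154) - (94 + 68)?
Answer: -65783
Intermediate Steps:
(86 + 225)*(-57 - 154) - (94 + 68) = 311*(-211) - 1*162 = -65621 - 162 = -65783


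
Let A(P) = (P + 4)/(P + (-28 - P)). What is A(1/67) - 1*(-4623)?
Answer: 8672479/1876 ≈ 4622.9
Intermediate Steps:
A(P) = -1/7 - P/28 (A(P) = (4 + P)/(-28) = (4 + P)*(-1/28) = -1/7 - P/28)
A(1/67) - 1*(-4623) = (-1/7 - 1/28/67) - 1*(-4623) = (-1/7 - 1/28*1/67) + 4623 = (-1/7 - 1/1876) + 4623 = -269/1876 + 4623 = 8672479/1876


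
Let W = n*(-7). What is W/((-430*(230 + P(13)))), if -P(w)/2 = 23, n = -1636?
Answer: -2863/19780 ≈ -0.14474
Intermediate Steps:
P(w) = -46 (P(w) = -2*23 = -46)
W = 11452 (W = -1636*(-7) = 11452)
W/((-430*(230 + P(13)))) = 11452/((-430*(230 - 46))) = 11452/((-430*184)) = 11452/(-79120) = 11452*(-1/79120) = -2863/19780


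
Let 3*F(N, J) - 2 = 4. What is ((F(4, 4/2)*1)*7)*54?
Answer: 756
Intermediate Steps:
F(N, J) = 2 (F(N, J) = 2/3 + (1/3)*4 = 2/3 + 4/3 = 2)
((F(4, 4/2)*1)*7)*54 = ((2*1)*7)*54 = (2*7)*54 = 14*54 = 756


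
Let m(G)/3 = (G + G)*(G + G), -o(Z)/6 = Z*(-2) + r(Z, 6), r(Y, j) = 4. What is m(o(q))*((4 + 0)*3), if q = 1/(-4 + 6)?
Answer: 46656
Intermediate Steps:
q = ½ (q = 1/2 = ½ ≈ 0.50000)
o(Z) = -24 + 12*Z (o(Z) = -6*(Z*(-2) + 4) = -6*(-2*Z + 4) = -6*(4 - 2*Z) = -24 + 12*Z)
m(G) = 12*G² (m(G) = 3*((G + G)*(G + G)) = 3*((2*G)*(2*G)) = 3*(4*G²) = 12*G²)
m(o(q))*((4 + 0)*3) = (12*(-24 + 12*(½))²)*((4 + 0)*3) = (12*(-24 + 6)²)*(4*3) = (12*(-18)²)*12 = (12*324)*12 = 3888*12 = 46656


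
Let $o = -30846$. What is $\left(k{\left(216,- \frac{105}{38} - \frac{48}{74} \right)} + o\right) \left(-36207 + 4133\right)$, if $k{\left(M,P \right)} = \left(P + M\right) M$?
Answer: $- \frac{339867458196}{703} \approx -4.8345 \cdot 10^{8}$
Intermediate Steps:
$k{\left(M,P \right)} = M \left(M + P\right)$ ($k{\left(M,P \right)} = \left(M + P\right) M = M \left(M + P\right)$)
$\left(k{\left(216,- \frac{105}{38} - \frac{48}{74} \right)} + o\right) \left(-36207 + 4133\right) = \left(216 \left(216 - \left(\frac{24}{37} + \frac{105}{38}\right)\right) - 30846\right) \left(-36207 + 4133\right) = \left(216 \left(216 - \frac{4797}{1406}\right) - 30846\right) \left(-32074\right) = \left(216 \cdot \frac{298899}{1406} - 30846\right) \left(-32074\right) = \left(\frac{32281092}{703} - 30846\right) \left(-32074\right) = \frac{10596354}{703} \left(-32074\right) = - \frac{339867458196}{703}$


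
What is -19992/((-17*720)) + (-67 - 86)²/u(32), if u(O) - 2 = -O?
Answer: -2336/3 ≈ -778.67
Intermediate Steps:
u(O) = 2 - O
-19992/((-17*720)) + (-67 - 86)²/u(32) = -19992/((-17*720)) + (-67 - 86)²/(2 - 1*32) = -19992/(-12240) + (-153)²/(2 - 32) = -19992*(-1/12240) + 23409/(-30) = 49/30 + 23409*(-1/30) = 49/30 - 7803/10 = -2336/3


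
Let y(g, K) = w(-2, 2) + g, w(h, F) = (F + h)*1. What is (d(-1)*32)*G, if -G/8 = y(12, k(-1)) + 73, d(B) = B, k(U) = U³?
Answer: 21760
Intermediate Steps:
w(h, F) = F + h
y(g, K) = g (y(g, K) = (2 - 2) + g = 0 + g = g)
G = -680 (G = -8*(12 + 73) = -8*85 = -680)
(d(-1)*32)*G = -1*32*(-680) = -32*(-680) = 21760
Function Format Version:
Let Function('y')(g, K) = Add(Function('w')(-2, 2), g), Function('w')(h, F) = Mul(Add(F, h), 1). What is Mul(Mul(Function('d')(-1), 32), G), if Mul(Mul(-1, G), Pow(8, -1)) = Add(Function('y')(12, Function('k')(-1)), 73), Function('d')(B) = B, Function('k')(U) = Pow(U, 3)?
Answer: 21760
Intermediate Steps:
Function('w')(h, F) = Add(F, h)
Function('y')(g, K) = g (Function('y')(g, K) = Add(Add(2, -2), g) = Add(0, g) = g)
G = -680 (G = Mul(-8, Add(12, 73)) = Mul(-8, 85) = -680)
Mul(Mul(Function('d')(-1), 32), G) = Mul(Mul(-1, 32), -680) = Mul(-32, -680) = 21760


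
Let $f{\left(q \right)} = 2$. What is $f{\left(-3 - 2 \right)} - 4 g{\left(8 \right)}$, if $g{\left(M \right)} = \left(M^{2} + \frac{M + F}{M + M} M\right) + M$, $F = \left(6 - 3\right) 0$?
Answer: $-302$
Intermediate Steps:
$F = 0$ ($F = 3 \cdot 0 = 0$)
$g{\left(M \right)} = M^{2} + \frac{3 M}{2}$ ($g{\left(M \right)} = \left(M^{2} + \frac{M + 0}{M + M} M\right) + M = \left(M^{2} + \frac{M}{2 M} M\right) + M = \left(M^{2} + M \frac{1}{2 M} M\right) + M = \left(M^{2} + \frac{M}{2}\right) + M = M^{2} + \frac{3 M}{2}$)
$f{\left(-3 - 2 \right)} - 4 g{\left(8 \right)} = 2 - 4 \cdot \frac{1}{2} \cdot 8 \left(3 + 2 \cdot 8\right) = 2 - 4 \cdot \frac{1}{2} \cdot 8 \left(3 + 16\right) = 2 - 4 \cdot \frac{1}{2} \cdot 8 \cdot 19 = 2 - 304 = -302$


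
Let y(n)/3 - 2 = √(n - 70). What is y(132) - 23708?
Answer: -23702 + 3*√62 ≈ -23678.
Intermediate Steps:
y(n) = 6 + 3*√(-70 + n) (y(n) = 6 + 3*√(n - 70) = 6 + 3*√(-70 + n))
y(132) - 23708 = (6 + 3*√(-70 + 132)) - 23708 = (6 + 3*√62) - 23708 = -23702 + 3*√62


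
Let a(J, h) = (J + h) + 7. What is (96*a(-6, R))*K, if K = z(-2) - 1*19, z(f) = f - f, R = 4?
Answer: -9120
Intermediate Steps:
z(f) = 0
a(J, h) = 7 + J + h
K = -19 (K = 0 - 1*19 = 0 - 19 = -19)
(96*a(-6, R))*K = (96*(7 - 6 + 4))*(-19) = (96*5)*(-19) = 480*(-19) = -9120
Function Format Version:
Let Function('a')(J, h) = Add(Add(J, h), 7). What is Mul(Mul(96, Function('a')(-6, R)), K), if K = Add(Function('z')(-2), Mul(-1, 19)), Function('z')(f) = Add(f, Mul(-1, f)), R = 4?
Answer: -9120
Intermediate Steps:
Function('z')(f) = 0
Function('a')(J, h) = Add(7, J, h)
K = -19 (K = Add(0, Mul(-1, 19)) = Add(0, -19) = -19)
Mul(Mul(96, Function('a')(-6, R)), K) = Mul(Mul(96, Add(7, -6, 4)), -19) = Mul(Mul(96, 5), -19) = Mul(480, -19) = -9120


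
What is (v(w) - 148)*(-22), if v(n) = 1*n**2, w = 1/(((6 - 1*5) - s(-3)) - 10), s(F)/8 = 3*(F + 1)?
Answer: 4952354/1521 ≈ 3256.0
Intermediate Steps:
s(F) = 24 + 24*F (s(F) = 8*(3*(F + 1)) = 8*(3*(1 + F)) = 8*(3 + 3*F) = 24 + 24*F)
w = 1/39 (w = 1/(((6 - 1*5) - (24 + 24*(-3))) - 10) = 1/(((6 - 5) - (24 - 72)) - 10) = 1/((1 - 1*(-48)) - 10) = 1/((1 + 48) - 10) = 1/(49 - 10) = 1/39 ≈ 0.025641)
v(n) = n**2
(v(w) - 148)*(-22) = ((1/39)**2 - 148)*(-22) = (1/1521 - 148)*(-22) = -225107/1521*(-22) = 4952354/1521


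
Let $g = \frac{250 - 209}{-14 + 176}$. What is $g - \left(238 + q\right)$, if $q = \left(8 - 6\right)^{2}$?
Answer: $- \frac{39163}{162} \approx -241.75$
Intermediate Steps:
$q = 4$ ($q = 2^{2} = 4$)
$g = \frac{41}{162} \approx 0.25309$
$g - \left(238 + q\right) = \frac{41}{162} - \left(238 + 4\right) = \frac{41}{162} - 242 = - \frac{39163}{162}$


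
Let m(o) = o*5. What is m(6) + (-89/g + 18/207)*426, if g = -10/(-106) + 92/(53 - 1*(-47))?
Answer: -192226117/5152 ≈ -37311.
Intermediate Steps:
g = 1344/1325 (g = -10*(-1/106) + 92/(53 + 47) = 5/53 + 92/100 = 5/53 + 92*(1/100) = 5/53 + 23/25 = 1344/1325 ≈ 1.0143)
m(o) = 5*o
m(6) + (-89/g + 18/207)*426 = 5*6 + (-89/1344/1325 + 18/207)*426 = 30 + (-89*1325/1344 + 18*(1/207))*426 = 30 + (-117925/1344 + 2/23)*426 = 30 - 2709587/30912*426 = 30 - 192380677/5152 = -192226117/5152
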